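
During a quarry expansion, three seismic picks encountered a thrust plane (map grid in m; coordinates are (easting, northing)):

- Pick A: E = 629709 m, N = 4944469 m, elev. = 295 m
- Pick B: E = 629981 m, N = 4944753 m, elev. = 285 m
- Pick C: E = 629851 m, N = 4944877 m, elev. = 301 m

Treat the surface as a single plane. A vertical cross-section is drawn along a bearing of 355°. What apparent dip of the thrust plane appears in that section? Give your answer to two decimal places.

Let the plane be z = a·E + b·N + c.
Pick B−Pick A: 272a + 284b = −10;  Pick C−Pick A: 142a + 408b = 6.
Solving gives a = −0.08187, b = 0.04320.
Unit vector along 355° is (sin 355°, cos 355°) = (-0.0872, 0.9962).
Slope in that direction = a·(-0.0872) + b·(0.9962) = 0.05017.
Apparent dip = arctan|0.05017| = 2.87° (true dip is 5.3°, so apparent ≤ true as expected).

2.87°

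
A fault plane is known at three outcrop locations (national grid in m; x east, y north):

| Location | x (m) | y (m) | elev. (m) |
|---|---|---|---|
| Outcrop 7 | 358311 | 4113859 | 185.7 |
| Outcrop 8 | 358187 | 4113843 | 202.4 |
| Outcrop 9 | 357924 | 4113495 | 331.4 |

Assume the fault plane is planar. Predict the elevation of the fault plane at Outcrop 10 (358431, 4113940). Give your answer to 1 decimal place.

150.0 m

Let the plane be z = a·x + b·y + c.
Outcrop 8−Outcrop 7: −124a − 16b = 16.7;  Outcrop 9−Outcrop 7: −387a − 364b = 145.7.
Solving gives a = −0.096230485, b = −0.297963743.
Then c = 185.7 − a·358311 − b·4113859 = 1260446.97.
At (358431, 4113940): z = −34492.0 − 1225805.0 + 1260446.97 = 150.0 m.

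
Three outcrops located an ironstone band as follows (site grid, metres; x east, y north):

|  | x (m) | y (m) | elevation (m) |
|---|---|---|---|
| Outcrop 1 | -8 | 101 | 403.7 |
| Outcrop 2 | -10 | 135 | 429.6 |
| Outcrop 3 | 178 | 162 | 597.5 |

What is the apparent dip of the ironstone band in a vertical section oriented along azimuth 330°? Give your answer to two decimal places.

Two edge vectors: Outcrop 1→Outcrop 2 = (-2, 34, 25.9), Outcrop 1→Outcrop 3 = (186, 61, 193.8).
Normal n = (Outcrop 1→Outcrop 2) × (Outcrop 1→Outcrop 3) = (5009.3, 5205, -6446).
So ∂z/∂x = −n_x/n_z = 0.77712 and ∂z/∂y = −n_y/n_z = 0.80748.
Unit vector along 330° is (sin 330°, cos 330°) = (-0.5000, 0.8660).
Slope in that direction = a·(-0.5000) + b·(0.8660) = 0.31074.
Apparent dip = arctan|0.31074| = 17.26° (true dip is 48.3°, so apparent ≤ true as expected).

17.26°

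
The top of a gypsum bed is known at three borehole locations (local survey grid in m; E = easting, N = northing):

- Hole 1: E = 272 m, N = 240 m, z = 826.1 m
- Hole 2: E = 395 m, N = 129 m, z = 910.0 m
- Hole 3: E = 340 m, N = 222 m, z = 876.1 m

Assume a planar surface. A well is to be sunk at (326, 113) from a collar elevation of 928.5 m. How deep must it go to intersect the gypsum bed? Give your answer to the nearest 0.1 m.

Two edge vectors: Hole 1→Hole 2 = (123, -111, 83.9), Hole 1→Hole 3 = (68, -18, 50).
Normal n = (Hole 1→Hole 2) × (Hole 1→Hole 3) = (-4039.8, -444.8, 5334).
So ∂z/∂E = −n_x/n_z = 0.75737 and ∂z/∂N = −n_y/n_z = 0.08339.
Intercept c from Hole 1: 826.1 − 206.00 − 20.01 = 600.08.
At (326, 113): z_contact = 246.90 + 9.42 + 600.08 = 856.41 m.
Depth below ground = 928.5 − 856.41 = 72.1 m.

72.1 m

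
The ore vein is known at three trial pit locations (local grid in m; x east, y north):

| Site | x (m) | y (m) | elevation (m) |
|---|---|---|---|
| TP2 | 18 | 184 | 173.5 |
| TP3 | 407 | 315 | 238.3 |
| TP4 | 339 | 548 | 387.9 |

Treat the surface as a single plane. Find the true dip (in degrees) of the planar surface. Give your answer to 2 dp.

32.23°

Two edge vectors: TP2→TP3 = (389, 131, 64.8), TP2→TP4 = (321, 364, 214.4).
Normal n = (TP2→TP3) × (TP2→TP4) = (4499.2, -62600.8, 99545).
So ∂z/∂x = −n_x/n_z = −0.04520 and ∂z/∂y = −n_y/n_z = 0.62887.
Gradient magnitude |∇z| = √(a² + b²) = √(0.00204 + 0.39548) = 0.63049.
True dip = arctan(0.63049) = 32.23°, dipping toward S (azimuth ≈ 176°).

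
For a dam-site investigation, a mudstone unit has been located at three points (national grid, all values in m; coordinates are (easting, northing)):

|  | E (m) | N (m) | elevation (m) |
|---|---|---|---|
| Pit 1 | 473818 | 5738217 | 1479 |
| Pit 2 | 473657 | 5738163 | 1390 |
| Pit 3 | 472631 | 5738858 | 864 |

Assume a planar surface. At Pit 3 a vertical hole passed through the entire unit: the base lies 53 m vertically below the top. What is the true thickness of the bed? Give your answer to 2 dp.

Let the plane be z = a·E + b·N + c.
Pit 2−Pit 1: −161a − 54b = −89;  Pit 3−Pit 1: −1187a + 641b = −615.
Solving gives a = 0.53951, b = 0.03962.
|∇z| = √(a²+b²) = 0.54096, so dip δ = arctan(0.54096) = 28.41°.
True thickness = vertical thickness × cos δ = 53 × cos 28.41° = 46.62 m.

46.62 m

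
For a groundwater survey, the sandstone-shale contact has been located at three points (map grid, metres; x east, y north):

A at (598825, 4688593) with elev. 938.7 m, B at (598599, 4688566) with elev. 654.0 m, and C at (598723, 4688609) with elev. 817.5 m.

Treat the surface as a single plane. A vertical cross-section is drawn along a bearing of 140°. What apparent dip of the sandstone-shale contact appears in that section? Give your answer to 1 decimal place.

Two edge vectors: A→B = (-226, -27, -284.7), A→C = (-102, 16, -121.2).
Normal n = (A→B) × (A→C) = (7827.6, 1648.2, -6370).
So ∂z/∂x = −n_x/n_z = 1.22882 and ∂z/∂y = −n_y/n_z = 0.25874.
Unit vector along 140° is (sin 140°, cos 140°) = (0.6428, -0.7660).
Slope in that direction = a·(0.6428) + b·(-0.7660) = 0.59166.
Apparent dip = arctan|0.59166| = 30.6° (true dip is 51.5°, so apparent ≤ true as expected).

30.6°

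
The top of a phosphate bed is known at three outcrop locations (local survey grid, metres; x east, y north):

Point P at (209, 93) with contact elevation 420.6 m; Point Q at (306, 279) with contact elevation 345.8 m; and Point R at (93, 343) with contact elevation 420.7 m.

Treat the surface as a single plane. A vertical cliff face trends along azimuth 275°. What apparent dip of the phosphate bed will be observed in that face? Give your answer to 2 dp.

Two edge vectors: Point P→Point Q = (97, 186, -74.8), Point P→Point R = (-116, 250, 0.1).
Normal n = (Point P→Point Q) × (Point P→Point R) = (18718.6, 8667.1, 45826).
So ∂z/∂x = −n_x/n_z = −0.40847 and ∂z/∂y = −n_y/n_z = −0.18913.
Unit vector along 275° is (sin 275°, cos 275°) = (-0.9962, 0.0872).
Slope in that direction = a·(-0.9962) + b·(0.0872) = 0.39043.
Apparent dip = arctan|0.39043| = 21.33° (true dip is 24.2°, so apparent ≤ true as expected).

21.33°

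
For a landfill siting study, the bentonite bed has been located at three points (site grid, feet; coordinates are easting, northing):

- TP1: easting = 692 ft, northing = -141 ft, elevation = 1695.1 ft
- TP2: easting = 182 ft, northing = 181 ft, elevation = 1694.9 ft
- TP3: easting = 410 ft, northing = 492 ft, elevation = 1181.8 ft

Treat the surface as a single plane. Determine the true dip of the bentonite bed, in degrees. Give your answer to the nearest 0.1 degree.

Let the plane be z = a·easting + b·northing + c.
TP2−TP1: −510a + 322b = −0.2;  TP3−TP1: −282a + 633b = −513.3.
Solving gives a = −0.71180, b = −1.12801.
Gradient magnitude |∇z| = √(a² + b²) = √(0.50666 + 1.27240) = 1.33381.
True dip = arctan(1.33381) = 53.1°, dipping toward NNE (azimuth ≈ 032°).

53.1°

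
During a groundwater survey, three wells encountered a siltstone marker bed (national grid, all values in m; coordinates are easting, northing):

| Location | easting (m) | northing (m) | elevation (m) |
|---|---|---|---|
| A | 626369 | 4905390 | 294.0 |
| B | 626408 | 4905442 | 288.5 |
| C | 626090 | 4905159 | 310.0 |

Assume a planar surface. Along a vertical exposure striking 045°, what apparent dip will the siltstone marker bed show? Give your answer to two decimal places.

Let the plane be z = a·easting + b·northing + c.
B−A: 39a + 52b = −5.5;  C−A: −279a − 231b = 16.
Solving gives a = 0.07974, b = −0.16558.
Unit vector along 045° is (sin 45°, cos 45°) = (0.7071, 0.7071).
Slope in that direction = a·(0.7071) + b·(0.7071) = −0.06069.
Apparent dip = arctan|0.06069| = 3.47° (true dip is 10.4°, so apparent ≤ true as expected).

3.47°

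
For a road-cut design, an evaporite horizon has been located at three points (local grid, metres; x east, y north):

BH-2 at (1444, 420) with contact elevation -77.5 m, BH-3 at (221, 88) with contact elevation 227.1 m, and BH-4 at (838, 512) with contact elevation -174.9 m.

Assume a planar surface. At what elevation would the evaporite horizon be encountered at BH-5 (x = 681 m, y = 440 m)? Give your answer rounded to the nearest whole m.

-107 m

Let the plane be z = a·x + b·y + c.
BH-3−BH-2: −1223a − 332b = 304.6;  BH-4−BH-2: −606a + 92b = −97.4.
Solving gives a = 0.01375, b = −0.96812.
Then c = -77.5 − a·1444 − b·420 = 309.26.
At (681, 440): z = 9.4 − 426.0 + 309.26 = -107.4 m.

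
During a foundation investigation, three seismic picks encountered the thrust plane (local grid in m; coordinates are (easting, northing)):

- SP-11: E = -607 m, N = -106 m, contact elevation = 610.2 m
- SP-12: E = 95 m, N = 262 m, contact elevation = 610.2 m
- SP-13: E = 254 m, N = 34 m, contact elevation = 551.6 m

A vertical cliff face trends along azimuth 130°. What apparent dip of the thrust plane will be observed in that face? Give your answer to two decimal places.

11.12°

Two edge vectors: SP-11→SP-12 = (702, 368, 0), SP-11→SP-13 = (861, 140, -58.6).
Normal n = (SP-11→SP-12) × (SP-11→SP-13) = (-21564.8, 41137.2, -218568).
So ∂z/∂E = −n_x/n_z = −0.09866 and ∂z/∂N = −n_y/n_z = 0.18821.
Unit vector along 130° is (sin 130°, cos 130°) = (0.7660, -0.6428).
Slope in that direction = a·(0.7660) + b·(-0.6428) = −0.19656.
Apparent dip = arctan|0.19656| = 11.12° (true dip is 12.0°, so apparent ≤ true as expected).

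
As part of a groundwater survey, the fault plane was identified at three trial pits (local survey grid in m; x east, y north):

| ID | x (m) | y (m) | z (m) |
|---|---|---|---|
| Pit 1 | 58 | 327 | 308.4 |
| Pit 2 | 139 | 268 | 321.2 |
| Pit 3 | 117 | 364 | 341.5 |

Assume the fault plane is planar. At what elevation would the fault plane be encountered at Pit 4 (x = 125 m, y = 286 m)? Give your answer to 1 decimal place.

Let the plane be z = a·x + b·y + c.
Pit 2−Pit 1: 81a − 59b = 12.8;  Pit 3−Pit 1: 59a + 37b = 33.1.
Solving gives a = 0.37458, b = 0.29730.
Then c = 308.4 − a·58 − b·327 = 189.46.
At (125, 286): z = 46.8 + 85.0 + 189.46 = 321.3 m.

321.3 m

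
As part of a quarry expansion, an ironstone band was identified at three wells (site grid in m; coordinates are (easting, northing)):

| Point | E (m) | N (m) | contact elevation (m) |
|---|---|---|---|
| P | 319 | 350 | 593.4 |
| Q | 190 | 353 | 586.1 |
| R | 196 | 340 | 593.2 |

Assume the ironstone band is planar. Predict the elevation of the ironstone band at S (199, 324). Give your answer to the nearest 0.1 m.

Let the plane be z = a·E + b·N + c.
Q−P: −129a + 3b = −7.3;  R−P: −123a − 10b = −0.2.
Solving gives a = 0.04436, b = −0.52568.
Then c = 593.4 − a·319 − b·350 = 763.24.
At (199, 324): z = 8.8 − 170.3 + 763.24 = 601.7 m.

601.7 m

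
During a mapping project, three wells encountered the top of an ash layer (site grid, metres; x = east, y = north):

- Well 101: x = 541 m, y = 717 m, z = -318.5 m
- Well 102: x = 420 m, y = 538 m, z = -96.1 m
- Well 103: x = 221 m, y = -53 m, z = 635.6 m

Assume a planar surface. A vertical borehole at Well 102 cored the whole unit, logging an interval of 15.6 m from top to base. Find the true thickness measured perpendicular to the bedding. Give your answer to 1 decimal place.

Two edge vectors: Well 101→Well 102 = (-121, -179, 222.4), Well 101→Well 103 = (-320, -770, 954.1).
Normal n = (Well 101→Well 102) × (Well 101→Well 103) = (464.1, 44278.1, 35890).
So ∂z/∂x = −n_x/n_z = −0.01293 and ∂z/∂y = −n_y/n_z = −1.23372.
|∇z| = √(a²+b²) = 1.23378, so dip δ = arctan(1.23378) = 50.97°.
True thickness = vertical thickness × cos δ = 15.6 × cos 50.97° = 9.8 m.

9.8 m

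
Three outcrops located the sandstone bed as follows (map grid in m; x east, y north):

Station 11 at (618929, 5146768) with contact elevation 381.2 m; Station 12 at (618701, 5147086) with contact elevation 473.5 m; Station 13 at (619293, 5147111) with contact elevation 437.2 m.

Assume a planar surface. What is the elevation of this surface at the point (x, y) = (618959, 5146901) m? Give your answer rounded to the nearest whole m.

Let the plane be z = a·x + b·y + c.
Station 12−Station 11: −228a + 318b = 92.3;  Station 13−Station 11: 364a + 343b = 56.
Solving gives a = −0.07141259, b = 0.23905009.
Then c = 381.2 − a·618929 − b·5146768 = −1185754.85.
At (618959, 5146901): z = −44201.5 + 1230367.2 − 1185754.85 = 410.9 m.

411 m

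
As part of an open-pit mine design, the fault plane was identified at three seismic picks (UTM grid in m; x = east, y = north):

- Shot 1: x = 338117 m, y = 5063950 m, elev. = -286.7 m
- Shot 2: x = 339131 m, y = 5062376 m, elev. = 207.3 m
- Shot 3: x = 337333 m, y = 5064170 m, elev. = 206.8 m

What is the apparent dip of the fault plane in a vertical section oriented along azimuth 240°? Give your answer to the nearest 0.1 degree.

Let the plane be z = a·x + b·y + c.
Shot 2−Shot 1: 1014a − 1574b = 494;  Shot 3−Shot 1: −784a + 220b = 493.5.
Solving gives a = −0.87587, b = −0.87810.
Unit vector along 240° is (sin 240°, cos 240°) = (-0.8660, -0.5000).
Slope in that direction = a·(-0.8660) + b·(-0.5000) = 1.19758.
Apparent dip = arctan|1.19758| = 50.1° (true dip is 51.1°, so apparent ≤ true as expected).

50.1°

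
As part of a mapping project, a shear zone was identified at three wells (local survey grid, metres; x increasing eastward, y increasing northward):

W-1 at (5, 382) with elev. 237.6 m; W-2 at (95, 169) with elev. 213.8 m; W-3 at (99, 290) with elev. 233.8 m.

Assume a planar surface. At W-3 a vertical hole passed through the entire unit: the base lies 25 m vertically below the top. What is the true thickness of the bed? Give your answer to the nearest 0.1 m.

Two edge vectors: W-1→W-2 = (90, -213, -23.8), W-1→W-3 = (94, -92, -3.8).
Normal n = (W-1→W-2) × (W-1→W-3) = (-1380.2, -1895.2, 11742).
So ∂z/∂x = −n_x/n_z = 0.11754 and ∂z/∂y = −n_y/n_z = 0.16140.
|∇z| = √(a²+b²) = 0.19967, so dip δ = arctan(0.19967) = 11.29°.
True thickness = vertical thickness × cos δ = 25 × cos 11.29° = 24.5 m.

24.5 m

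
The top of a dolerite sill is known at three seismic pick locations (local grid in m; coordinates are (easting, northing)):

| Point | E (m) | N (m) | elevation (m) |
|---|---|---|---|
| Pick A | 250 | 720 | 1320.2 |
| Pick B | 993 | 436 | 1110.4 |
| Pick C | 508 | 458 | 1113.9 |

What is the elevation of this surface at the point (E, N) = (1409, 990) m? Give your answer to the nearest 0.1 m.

1575.3 m

Two edge vectors: Pick A→Pick B = (743, -284, -209.8), Pick A→Pick C = (258, -262, -206.3).
Normal n = (Pick A→Pick B) × (Pick A→Pick C) = (3621.6, 99152.5, -121394).
So ∂z/∂E = −n_x/n_z = 0.029833 and ∂z/∂N = −n_y/n_z = 0.816783.
Intercept c from Pick A: 1320.2 − 7.46 − 588.08 = 724.66.
At (1409, 990): z = 42.0 + 808.6 + 724.66 = 1575.3 m.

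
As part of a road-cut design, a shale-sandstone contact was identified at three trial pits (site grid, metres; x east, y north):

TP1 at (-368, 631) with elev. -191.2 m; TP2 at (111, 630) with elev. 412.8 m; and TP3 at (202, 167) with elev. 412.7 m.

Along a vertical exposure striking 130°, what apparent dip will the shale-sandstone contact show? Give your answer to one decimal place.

38.9°

Two edge vectors: TP1→TP2 = (479, -1, 604), TP1→TP3 = (570, -464, 603.9).
Normal n = (TP1→TP2) × (TP1→TP3) = (279652.1, 55011.9, -221686).
So ∂z/∂x = −n_x/n_z = 1.26148 and ∂z/∂y = −n_y/n_z = 0.24815.
Unit vector along 130° is (sin 130°, cos 130°) = (0.7660, -0.6428).
Slope in that direction = a·(0.7660) + b·(-0.6428) = 0.80684.
Apparent dip = arctan|0.80684| = 38.9° (true dip is 52.1°, so apparent ≤ true as expected).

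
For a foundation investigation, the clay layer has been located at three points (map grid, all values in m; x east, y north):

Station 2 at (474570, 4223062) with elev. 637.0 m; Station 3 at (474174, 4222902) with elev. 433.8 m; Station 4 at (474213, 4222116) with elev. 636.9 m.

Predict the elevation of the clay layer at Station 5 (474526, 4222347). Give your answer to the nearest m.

774 m

Two edge vectors: Station 2→Station 3 = (-396, -160, -203.2), Station 2→Station 4 = (-357, -946, -0.1).
Normal n = (Station 2→Station 3) × (Station 2→Station 4) = (-192211.2, 72502.8, 317496).
So ∂z/∂x = −n_x/n_z = 0.60539723 and ∂z/∂y = −n_y/n_z = −0.22835815.
Intercept c from Station 2: 637 − 287303.37 + 964370.64 = 677704.27.
At (474526, 4222347): z = 287276.7 − 964207.4 + 677704.27 = 773.6 m.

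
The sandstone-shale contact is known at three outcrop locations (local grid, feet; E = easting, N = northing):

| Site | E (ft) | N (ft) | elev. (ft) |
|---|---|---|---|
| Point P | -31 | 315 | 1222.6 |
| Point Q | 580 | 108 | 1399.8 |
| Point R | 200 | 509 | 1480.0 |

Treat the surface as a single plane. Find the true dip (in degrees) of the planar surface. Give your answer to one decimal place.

41.2°

Let the plane be z = a·E + b·N + c.
Point Q−Point P: 611a − 207b = 177.2;  Point R−Point P: 231a + 194b = 257.4.
Solving gives a = 0.52695, b = 0.69935.
Gradient magnitude |∇z| = √(a² + b²) = √(0.27768 + 0.48910) = 0.87565.
True dip = arctan(0.87565) = 41.2°, dipping toward SW (azimuth ≈ 217°).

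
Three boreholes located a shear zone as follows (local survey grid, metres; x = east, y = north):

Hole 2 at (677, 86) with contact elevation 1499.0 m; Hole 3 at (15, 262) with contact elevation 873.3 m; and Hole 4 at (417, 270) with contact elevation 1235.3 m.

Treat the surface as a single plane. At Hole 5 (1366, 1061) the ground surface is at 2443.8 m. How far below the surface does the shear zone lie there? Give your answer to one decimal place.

Two edge vectors: Hole 2→Hole 3 = (-662, 176, -625.7), Hole 2→Hole 4 = (-260, 184, -263.7).
Normal n = (Hole 2→Hole 3) × (Hole 2→Hole 4) = (68717.6, -11887.4, -76048).
So ∂z/∂x = −n_x/n_z = 0.903608 and ∂z/∂y = −n_y/n_z = −0.156314.
Intercept c from Hole 2: 1499 − 611.74 + 13.44 = 900.70.
At (1366, 1061): z_contact = 1234.33 − 165.85 + 900.70 = 1969.18 m.
Depth below ground = 2443.8 − 1969.18 = 474.6 m.

474.6 m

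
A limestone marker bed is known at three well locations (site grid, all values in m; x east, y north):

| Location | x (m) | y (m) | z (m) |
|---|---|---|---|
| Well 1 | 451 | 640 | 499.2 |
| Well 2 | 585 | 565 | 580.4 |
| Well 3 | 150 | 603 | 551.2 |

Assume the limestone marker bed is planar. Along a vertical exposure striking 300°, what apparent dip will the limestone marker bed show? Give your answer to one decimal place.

28.5°

Two edge vectors: Well 1→Well 2 = (134, -75, 81.2), Well 1→Well 3 = (-301, -37, 52).
Normal n = (Well 1→Well 2) × (Well 1→Well 3) = (-895.6, -31409.2, -27533).
So ∂z/∂x = −n_x/n_z = −0.03253 and ∂z/∂y = −n_y/n_z = −1.14078.
Unit vector along 300° is (sin 300°, cos 300°) = (-0.8660, 0.5000).
Slope in that direction = a·(-0.8660) + b·(0.5000) = −0.54222.
Apparent dip = arctan|0.54222| = 28.5° (true dip is 48.8°, so apparent ≤ true as expected).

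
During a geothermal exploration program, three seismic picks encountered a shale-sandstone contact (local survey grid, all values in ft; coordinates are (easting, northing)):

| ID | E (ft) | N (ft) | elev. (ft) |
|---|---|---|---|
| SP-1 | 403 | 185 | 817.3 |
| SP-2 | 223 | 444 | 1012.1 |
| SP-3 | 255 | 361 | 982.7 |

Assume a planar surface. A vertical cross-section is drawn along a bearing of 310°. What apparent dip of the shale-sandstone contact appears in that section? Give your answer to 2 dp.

Let the plane be z = a·E + b·N + c.
SP-2−SP-1: −180a + 259b = 194.8;  SP-3−SP-1: −148a + 176b = 165.4.
Solving gives a = −1.28590, b = −0.14155.
Unit vector along 310° is (sin 310°, cos 310°) = (-0.7660, 0.6428).
Slope in that direction = a·(-0.7660) + b·(0.6428) = 0.89407.
Apparent dip = arctan|0.89407| = 41.80° (true dip is 52.3°, so apparent ≤ true as expected).

41.80°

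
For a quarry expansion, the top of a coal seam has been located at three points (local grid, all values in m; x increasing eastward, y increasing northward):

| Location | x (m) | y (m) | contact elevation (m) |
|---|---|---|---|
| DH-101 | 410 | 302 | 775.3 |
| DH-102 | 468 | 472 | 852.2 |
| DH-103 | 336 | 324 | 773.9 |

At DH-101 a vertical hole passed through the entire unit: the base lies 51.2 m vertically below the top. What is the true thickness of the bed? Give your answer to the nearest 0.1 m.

47.1 m

Two edge vectors: DH-101→DH-102 = (58, 170, 76.9), DH-101→DH-103 = (-74, 22, -1.4).
Normal n = (DH-101→DH-102) × (DH-101→DH-103) = (-1929.8, -5609.4, 13856).
So ∂z/∂x = −n_x/n_z = 0.13928 and ∂z/∂y = −n_y/n_z = 0.40484.
|∇z| = √(a²+b²) = 0.42812, so dip δ = arctan(0.42812) = 23.18°.
True thickness = vertical thickness × cos δ = 51.2 × cos 23.18° = 47.1 m.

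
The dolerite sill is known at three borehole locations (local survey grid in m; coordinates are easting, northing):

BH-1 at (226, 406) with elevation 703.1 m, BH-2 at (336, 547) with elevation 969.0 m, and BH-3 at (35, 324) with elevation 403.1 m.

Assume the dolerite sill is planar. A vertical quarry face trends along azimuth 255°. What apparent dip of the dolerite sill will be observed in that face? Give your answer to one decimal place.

53.7°

Let the plane be z = a·easting + b·northing + c.
BH-2−BH-1: 110a + 141b = 265.9;  BH-3−BH-1: −191a − 82b = −300.
Solving gives a = 1.14434, b = 0.99307.
Unit vector along 255° is (sin 255°, cos 255°) = (-0.9659, -0.2588).
Slope in that direction = a·(-0.9659) + b·(-0.2588) = −1.36237.
Apparent dip = arctan|1.36237| = 53.7° (true dip is 56.6°, so apparent ≤ true as expected).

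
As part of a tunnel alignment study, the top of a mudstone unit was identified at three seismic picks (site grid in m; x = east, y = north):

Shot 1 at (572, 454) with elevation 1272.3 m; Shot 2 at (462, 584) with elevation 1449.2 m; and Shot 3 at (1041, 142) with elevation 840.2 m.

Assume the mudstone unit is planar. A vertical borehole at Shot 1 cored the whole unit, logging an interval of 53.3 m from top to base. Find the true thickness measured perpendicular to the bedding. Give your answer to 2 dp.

Let the plane be z = a·x + b·y + c.
Shot 2−Shot 1: −110a + 130b = 176.9;  Shot 3−Shot 1: 469a − 312b = −432.1.
Solving gives a = −0.03678, b = 1.32965.
|∇z| = √(a²+b²) = 1.33016, so dip δ = arctan(1.33016) = 53.06°.
True thickness = vertical thickness × cos δ = 53.3 × cos 53.06° = 32.03 m.

32.03 m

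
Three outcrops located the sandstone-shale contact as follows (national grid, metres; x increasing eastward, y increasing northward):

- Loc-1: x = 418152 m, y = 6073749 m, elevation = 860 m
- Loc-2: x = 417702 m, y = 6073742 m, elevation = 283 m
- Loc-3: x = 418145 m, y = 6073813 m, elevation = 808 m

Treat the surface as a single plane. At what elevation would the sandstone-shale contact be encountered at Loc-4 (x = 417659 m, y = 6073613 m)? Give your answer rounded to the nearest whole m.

Let the plane be z = a·x + b·y + c.
Loc-2−Loc-1: −450a − 7b = −577;  Loc-3−Loc-1: −7a + 64b = −52.
Solving gives a = 1.29266179, b = −0.67111512.
Then c = 860 − a·418152 − b·6073749 = 3536515.66.
At (417659, 6073613): z = 539891.8 − 4076093.5 + 3536515.66 = 314.0 m.

314 m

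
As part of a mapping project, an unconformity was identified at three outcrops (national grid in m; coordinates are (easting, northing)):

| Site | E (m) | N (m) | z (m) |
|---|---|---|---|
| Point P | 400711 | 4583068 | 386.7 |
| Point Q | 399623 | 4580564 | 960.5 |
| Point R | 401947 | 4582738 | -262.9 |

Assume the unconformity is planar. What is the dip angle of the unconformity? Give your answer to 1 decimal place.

27.7°

Let the plane be z = a·E + b·N + c.
Point Q−Point P: −1088a − 2504b = 573.8;  Point R−Point P: 1236a − 330b = −649.6.
Solving gives a = −0.52576, b = −0.00071.
Gradient magnitude |∇z| = √(a² + b²) = √(0.27642 + 0.00000) = 0.52576.
True dip = arctan(0.52576) = 27.7°, dipping toward E (azimuth ≈ 090°).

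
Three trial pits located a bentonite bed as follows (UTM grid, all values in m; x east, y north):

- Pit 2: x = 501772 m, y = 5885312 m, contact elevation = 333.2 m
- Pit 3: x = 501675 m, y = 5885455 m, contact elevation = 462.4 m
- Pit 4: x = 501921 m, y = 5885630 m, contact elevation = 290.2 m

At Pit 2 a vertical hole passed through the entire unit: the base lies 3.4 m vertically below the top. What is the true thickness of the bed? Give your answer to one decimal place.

Let the plane be z = a·x + b·y + c.
Pit 3−Pit 2: −97a + 143b = 129.2;  Pit 4−Pit 2: 149a + 318b = −43.
Solving gives a = −0.90569, b = 0.28915.
|∇z| = √(a²+b²) = 0.95073, so dip δ = arctan(0.95073) = 43.55°.
True thickness = vertical thickness × cos δ = 3.4 × cos 43.55° = 2.5 m.

2.5 m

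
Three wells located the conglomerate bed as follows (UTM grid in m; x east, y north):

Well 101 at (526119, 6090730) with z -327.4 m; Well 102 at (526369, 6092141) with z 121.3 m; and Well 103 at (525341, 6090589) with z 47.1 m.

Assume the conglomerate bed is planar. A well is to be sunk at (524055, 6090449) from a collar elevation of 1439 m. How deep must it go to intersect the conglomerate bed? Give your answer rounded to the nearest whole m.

Two edge vectors: Well 101→Well 102 = (250, 1411, 448.7), Well 101→Well 103 = (-778, -141, 374.5).
Normal n = (Well 101→Well 102) × (Well 101→Well 103) = (591686.2, -442713.6, 1062508).
So ∂z/∂x = −n_x/n_z = −0.55687694 and ∂z/∂y = −n_y/n_z = 0.41666849.
Intercept c from Well 101: -327.4 + 292983.54 − 2537815.25 = −2245159.11.
At (524055, 6090449): z_contact = −291834.1 + 2537698.2 − 2245159.11 = 704.9 m.
Depth below ground = 1439 − 704.9 = 734 m.

734 m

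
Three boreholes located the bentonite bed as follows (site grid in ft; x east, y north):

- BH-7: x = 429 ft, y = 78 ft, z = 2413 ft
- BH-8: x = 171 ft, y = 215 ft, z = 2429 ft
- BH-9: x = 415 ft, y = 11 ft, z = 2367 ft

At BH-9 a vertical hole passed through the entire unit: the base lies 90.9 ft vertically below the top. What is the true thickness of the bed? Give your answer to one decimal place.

Let the plane be z = a·x + b·y + c.
BH-8−BH-7: −258a + 137b = 16;  BH-9−BH-7: −14a − 67b = −46.
Solving gives a = 0.27234, b = 0.62966.
|∇z| = √(a²+b²) = 0.68603, so dip δ = arctan(0.68603) = 34.45°.
True thickness = vertical thickness × cos δ = 90.9 × cos 34.45° = 75.0 ft.

75.0 ft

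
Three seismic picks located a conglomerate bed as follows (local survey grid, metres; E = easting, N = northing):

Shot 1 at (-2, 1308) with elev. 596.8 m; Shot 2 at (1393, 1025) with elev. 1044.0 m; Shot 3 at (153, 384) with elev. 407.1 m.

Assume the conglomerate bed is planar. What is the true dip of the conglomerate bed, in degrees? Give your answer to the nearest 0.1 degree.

Two edge vectors: Shot 1→Shot 2 = (1395, -283, 447.2), Shot 1→Shot 3 = (155, -924, -189.7).
Normal n = (Shot 1→Shot 2) × (Shot 1→Shot 3) = (466897.9, 333947.5, -1245115).
So ∂z/∂E = −n_x/n_z = 0.37498 and ∂z/∂N = −n_y/n_z = 0.26821.
Gradient magnitude |∇z| = √(a² + b²) = √(0.14061 + 0.07193) = 0.46103.
True dip = arctan(0.46103) = 24.8°, dipping toward SW (azimuth ≈ 234°).

24.8°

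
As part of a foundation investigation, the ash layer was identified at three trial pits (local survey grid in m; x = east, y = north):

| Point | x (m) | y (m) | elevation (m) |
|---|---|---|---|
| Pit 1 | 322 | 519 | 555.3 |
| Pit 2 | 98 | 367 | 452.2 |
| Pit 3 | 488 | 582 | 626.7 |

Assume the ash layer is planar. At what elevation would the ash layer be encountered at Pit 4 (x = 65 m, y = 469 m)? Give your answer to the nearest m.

Two edge vectors: Pit 1→Pit 2 = (-224, -152, -103.1), Pit 1→Pit 3 = (166, 63, 71.4).
Normal n = (Pit 1→Pit 2) × (Pit 1→Pit 3) = (-4357.5, -1121, 11120).
So ∂z/∂x = −n_x/n_z = 0.39186 and ∂z/∂y = −n_y/n_z = 0.10081.
Intercept c from Pit 1: 555.3 − 126.18 − 52.32 = 376.80.
At (65, 469): z = 25.5 + 47.3 + 376.80 = 449.6 m.

450 m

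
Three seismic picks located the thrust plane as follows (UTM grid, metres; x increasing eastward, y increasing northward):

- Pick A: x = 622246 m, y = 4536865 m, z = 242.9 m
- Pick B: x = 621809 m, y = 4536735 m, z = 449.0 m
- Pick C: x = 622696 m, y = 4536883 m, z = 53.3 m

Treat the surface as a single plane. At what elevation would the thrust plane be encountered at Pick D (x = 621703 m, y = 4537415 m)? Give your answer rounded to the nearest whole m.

360 m

Let the plane be z = a·x + b·y + c.
Pick B−Pick A: −437a − 130b = 206.1;  Pick C−Pick A: 450a + 18b = −189.6.
Solving gives a = −0.41352056, b = −0.19531935.
Then c = 242.9 − a·622246 − b·4536865 = 1143691.94.
At (621703, 4537415): z = −257087.0 − 886245.0 + 1143691.94 = 360.0 m.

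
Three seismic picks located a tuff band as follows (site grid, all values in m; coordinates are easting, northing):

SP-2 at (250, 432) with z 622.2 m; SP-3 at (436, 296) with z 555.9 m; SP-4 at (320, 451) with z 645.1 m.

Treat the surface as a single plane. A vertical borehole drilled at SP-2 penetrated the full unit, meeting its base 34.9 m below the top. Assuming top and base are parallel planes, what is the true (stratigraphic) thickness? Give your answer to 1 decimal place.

Let the plane be z = a·easting + b·northing + c.
SP-3−SP-2: 186a − 136b = −66.3;  SP-4−SP-2: 70a + 19b = 22.9.
Solving gives a = 0.14208, b = 0.68181.
|∇z| = √(a²+b²) = 0.69646, so dip δ = arctan(0.69646) = 34.86°.
True thickness = vertical thickness × cos δ = 34.9 × cos 34.86° = 28.6 m.

28.6 m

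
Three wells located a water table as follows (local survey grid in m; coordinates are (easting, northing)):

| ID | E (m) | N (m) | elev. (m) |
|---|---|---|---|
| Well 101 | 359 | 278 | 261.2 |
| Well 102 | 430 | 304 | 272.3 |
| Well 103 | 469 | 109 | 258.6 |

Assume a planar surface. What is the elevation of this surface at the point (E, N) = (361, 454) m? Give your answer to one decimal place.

278.1 m

Let the plane be z = a·E + b·N + c.
Well 102−Well 101: 71a + 26b = 11.1;  Well 103−Well 101: 110a − 169b = −2.6.
Solving gives a = 0.12170, b = 0.09460.
Then c = 261.2 − a·359 − b·278 = 191.21.
At (361, 454): z = 43.9 + 42.9 + 191.21 = 278.1 m.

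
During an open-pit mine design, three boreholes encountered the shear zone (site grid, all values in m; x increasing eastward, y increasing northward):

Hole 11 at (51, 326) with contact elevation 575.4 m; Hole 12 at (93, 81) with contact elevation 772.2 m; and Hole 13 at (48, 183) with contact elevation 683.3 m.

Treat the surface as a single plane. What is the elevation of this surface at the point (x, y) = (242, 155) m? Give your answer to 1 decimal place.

Let the plane be z = a·x + b·y + c.
Hole 12−Hole 11: 42a − 245b = 196.8;  Hole 13−Hole 11: −3a − 143b = 107.9.
Solving gives a = 0.25321, b = −0.75986.
Then c = 575.4 − a·51 − b·326 = 810.20.
At (242, 155): z = 61.3 − 117.8 + 810.20 = 753.7 m.

753.7 m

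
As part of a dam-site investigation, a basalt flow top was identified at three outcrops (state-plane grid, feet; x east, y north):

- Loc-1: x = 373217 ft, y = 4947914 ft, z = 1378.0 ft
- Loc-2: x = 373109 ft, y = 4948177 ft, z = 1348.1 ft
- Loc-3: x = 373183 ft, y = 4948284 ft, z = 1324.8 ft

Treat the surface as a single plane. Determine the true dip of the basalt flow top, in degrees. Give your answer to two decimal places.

Two edge vectors: Loc-1→Loc-2 = (-108, 263, -29.9), Loc-1→Loc-3 = (-34, 370, -53.2).
Normal n = (Loc-1→Loc-2) × (Loc-1→Loc-3) = (-2928.6, -4729, -31018).
So ∂z/∂x = −n_x/n_z = −0.09442 and ∂z/∂y = −n_y/n_z = −0.15246.
Gradient magnitude |∇z| = √(a² + b²) = √(0.00891 + 0.02324) = 0.17933.
True dip = arctan(0.17933) = 10.17°, dipping toward NNE (azimuth ≈ 032°).

10.17°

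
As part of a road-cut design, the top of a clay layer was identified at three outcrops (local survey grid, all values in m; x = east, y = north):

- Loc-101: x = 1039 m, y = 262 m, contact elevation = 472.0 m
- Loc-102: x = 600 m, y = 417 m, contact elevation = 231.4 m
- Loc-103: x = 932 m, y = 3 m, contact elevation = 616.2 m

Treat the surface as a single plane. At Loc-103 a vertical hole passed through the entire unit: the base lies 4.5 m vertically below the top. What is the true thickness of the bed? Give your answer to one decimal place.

3.6 m

Let the plane be z = a·x + b·y + c.
Loc-102−Loc-101: −439a + 155b = −240.6;  Loc-103−Loc-101: −107a − 259b = 144.2.
Solving gives a = 0.30674, b = −0.68348.
|∇z| = √(a²+b²) = 0.74916, so dip δ = arctan(0.74916) = 36.84°.
True thickness = vertical thickness × cos δ = 4.5 × cos 36.84° = 3.6 m.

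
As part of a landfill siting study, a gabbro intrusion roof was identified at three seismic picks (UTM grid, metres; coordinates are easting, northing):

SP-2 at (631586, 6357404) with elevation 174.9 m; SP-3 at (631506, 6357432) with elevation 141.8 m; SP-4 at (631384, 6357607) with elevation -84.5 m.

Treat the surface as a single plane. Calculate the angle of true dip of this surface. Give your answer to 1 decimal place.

Let the plane be z = a·easting + b·northing + c.
SP-3−SP-2: −80a + 28b = −33.1;  SP-4−SP-2: −202a + 203b = −259.4.
Solving gives a = −0.05139, b = −1.32897.
Gradient magnitude |∇z| = √(a² + b²) = √(0.00264 + 1.76616) = 1.32996.
True dip = arctan(1.32996) = 53.1°, dipping toward N (azimuth ≈ 002°).

53.1°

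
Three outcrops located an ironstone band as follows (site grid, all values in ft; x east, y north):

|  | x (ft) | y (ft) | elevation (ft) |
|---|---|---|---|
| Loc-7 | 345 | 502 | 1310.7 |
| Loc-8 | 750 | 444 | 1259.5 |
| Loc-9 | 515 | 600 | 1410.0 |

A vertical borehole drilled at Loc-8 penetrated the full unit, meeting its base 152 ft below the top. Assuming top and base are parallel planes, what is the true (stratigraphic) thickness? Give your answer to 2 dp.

108.16 ft

Two edge vectors: Loc-7→Loc-8 = (405, -58, -51.2), Loc-7→Loc-9 = (170, 98, 99.3).
Normal n = (Loc-7→Loc-8) × (Loc-7→Loc-9) = (-741.8, -48920.5, 49550).
So ∂z/∂x = −n_x/n_z = 0.01497 and ∂z/∂y = −n_y/n_z = 0.98730.
|∇z| = √(a²+b²) = 0.98741, so dip δ = arctan(0.98741) = 44.64°.
True thickness = vertical thickness × cos δ = 152 × cos 44.64° = 108.16 ft.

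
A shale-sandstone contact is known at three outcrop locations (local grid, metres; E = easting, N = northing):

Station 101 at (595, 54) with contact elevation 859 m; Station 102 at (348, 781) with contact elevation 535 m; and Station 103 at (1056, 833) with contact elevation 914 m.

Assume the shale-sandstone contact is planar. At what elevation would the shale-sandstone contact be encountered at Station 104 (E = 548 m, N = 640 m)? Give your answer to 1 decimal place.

Let the plane be z = a·E + b·N + c.
Station 102−Station 101: −247a + 727b = −324;  Station 103−Station 101: 461a + 779b = 55.
Solving gives a = 0.554214, b = −0.257372.
Then c = 859 − a·595 − b·54 = 543.14.
At (548, 640): z = 303.7 − 164.7 + 543.14 = 682.1 m.

682.1 m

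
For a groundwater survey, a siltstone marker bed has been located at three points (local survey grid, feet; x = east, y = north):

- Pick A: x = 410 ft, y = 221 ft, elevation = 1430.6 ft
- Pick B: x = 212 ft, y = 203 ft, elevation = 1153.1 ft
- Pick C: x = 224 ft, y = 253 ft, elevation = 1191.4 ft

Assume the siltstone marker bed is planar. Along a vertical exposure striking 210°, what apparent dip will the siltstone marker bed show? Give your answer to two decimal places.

46.70°

Let the plane be z = a·x + b·y + c.
Pick B−Pick A: −198a − 18b = −277.5;  Pick C−Pick A: −186a + 32b = −239.2.
Solving gives a = 1.36159, b = 0.43922.
Unit vector along 210° is (sin 210°, cos 210°) = (-0.5000, -0.8660).
Slope in that direction = a·(-0.5000) + b·(-0.8660) = −1.06117.
Apparent dip = arctan|1.06117| = 46.70° (true dip is 55.0°, so apparent ≤ true as expected).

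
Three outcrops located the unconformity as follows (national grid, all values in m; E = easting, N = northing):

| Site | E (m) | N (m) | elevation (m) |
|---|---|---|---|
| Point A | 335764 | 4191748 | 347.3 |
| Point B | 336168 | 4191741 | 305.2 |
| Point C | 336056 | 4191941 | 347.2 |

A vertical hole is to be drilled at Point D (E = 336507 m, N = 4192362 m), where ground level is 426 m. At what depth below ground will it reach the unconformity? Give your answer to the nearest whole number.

60 m

Two edge vectors: Point A→Point B = (404, -7, -42.1), Point A→Point C = (292, 193, -0.1).
Normal n = (Point A→Point B) × (Point A→Point C) = (8126, -12252.8, 80016).
So ∂z/∂E = −n_x/n_z = −0.10155469 and ∂z/∂N = −n_y/n_z = 0.15312937.
Intercept c from Point A: 347.3 + 34098.41 − 641879.75 = −607434.04.
At (336507, 4192362): z_contact = −34173.9 + 641973.8 − 607434.04 = 365.9 m.
Depth below ground = 426 − 365.9 = 60 m.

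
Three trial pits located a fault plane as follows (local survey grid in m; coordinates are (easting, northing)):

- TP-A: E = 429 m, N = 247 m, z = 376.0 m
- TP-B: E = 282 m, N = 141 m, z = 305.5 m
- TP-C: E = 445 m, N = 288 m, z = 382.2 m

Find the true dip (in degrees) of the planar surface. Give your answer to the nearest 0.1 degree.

27.4°

Let the plane be z = a·E + b·N + c.
TP-B−TP-A: −147a − 106b = −70.5;  TP-C−TP-A: 16a + 41b = 6.2.
Solving gives a = 0.51565, b = −0.05001.
Gradient magnitude |∇z| = √(a² + b²) = √(0.26590 + 0.00250) = 0.51807.
True dip = arctan(0.51807) = 27.4°, dipping toward W (azimuth ≈ 276°).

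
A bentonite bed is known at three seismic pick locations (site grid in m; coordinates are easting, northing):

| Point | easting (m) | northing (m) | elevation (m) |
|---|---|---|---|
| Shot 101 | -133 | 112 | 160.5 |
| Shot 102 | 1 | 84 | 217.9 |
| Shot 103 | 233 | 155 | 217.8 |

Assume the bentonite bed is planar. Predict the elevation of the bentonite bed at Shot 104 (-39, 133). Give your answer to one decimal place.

166.9 m

Let the plane be z = a·easting + b·northing + c.
Shot 102−Shot 101: 134a − 28b = 57.4;  Shot 103−Shot 101: 366a + 43b = 57.3.
Solving gives a = 0.25438, b = −0.83262.
Then c = 160.5 − a·-133 − b·112 = 287.59.
At (-39, 133): z = −9.9 − 110.7 + 287.59 = 166.9 m.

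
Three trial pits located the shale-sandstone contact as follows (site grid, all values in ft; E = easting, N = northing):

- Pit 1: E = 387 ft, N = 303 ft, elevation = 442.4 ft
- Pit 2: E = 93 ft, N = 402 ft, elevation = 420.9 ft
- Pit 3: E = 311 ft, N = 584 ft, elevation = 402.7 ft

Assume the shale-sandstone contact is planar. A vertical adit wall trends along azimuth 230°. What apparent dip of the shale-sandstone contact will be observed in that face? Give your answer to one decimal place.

Let the plane be z = a·E + b·N + c.
Pit 2−Pit 1: −294a + 99b = −21.5;  Pit 3−Pit 1: −76a + 281b = −39.7.
Solving gives a = 0.02812, b = −0.13368.
Unit vector along 230° is (sin 230°, cos 230°) = (-0.7660, -0.6428).
Slope in that direction = a·(-0.7660) + b·(-0.6428) = 0.06439.
Apparent dip = arctan|0.06439| = 3.7° (true dip is 7.8°, so apparent ≤ true as expected).

3.7°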